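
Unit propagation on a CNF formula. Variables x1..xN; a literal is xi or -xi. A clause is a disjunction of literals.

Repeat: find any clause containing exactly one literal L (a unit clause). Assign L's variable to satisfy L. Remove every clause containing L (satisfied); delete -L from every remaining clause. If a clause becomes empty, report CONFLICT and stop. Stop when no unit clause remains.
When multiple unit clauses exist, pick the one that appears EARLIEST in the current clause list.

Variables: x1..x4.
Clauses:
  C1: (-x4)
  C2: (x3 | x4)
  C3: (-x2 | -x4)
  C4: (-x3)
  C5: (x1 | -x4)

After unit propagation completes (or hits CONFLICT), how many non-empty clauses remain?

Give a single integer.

Answer: 0

Derivation:
unit clause [-4] forces x4=F; simplify:
  drop 4 from [3, 4] -> [3]
  satisfied 3 clause(s); 2 remain; assigned so far: [4]
unit clause [3] forces x3=T; simplify:
  drop -3 from [-3] -> [] (empty!)
  satisfied 1 clause(s); 1 remain; assigned so far: [3, 4]
CONFLICT (empty clause)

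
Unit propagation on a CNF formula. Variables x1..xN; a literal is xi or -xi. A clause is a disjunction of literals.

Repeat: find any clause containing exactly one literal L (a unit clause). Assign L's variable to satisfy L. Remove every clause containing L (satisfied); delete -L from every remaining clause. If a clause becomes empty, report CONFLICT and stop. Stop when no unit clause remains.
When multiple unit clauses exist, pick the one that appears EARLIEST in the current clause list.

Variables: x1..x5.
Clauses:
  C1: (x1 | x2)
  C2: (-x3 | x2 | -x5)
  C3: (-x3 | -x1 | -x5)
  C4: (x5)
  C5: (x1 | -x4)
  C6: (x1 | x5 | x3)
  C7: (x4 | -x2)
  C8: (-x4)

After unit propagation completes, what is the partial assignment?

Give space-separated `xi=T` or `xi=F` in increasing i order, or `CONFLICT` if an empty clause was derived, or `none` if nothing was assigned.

unit clause [5] forces x5=T; simplify:
  drop -5 from [-3, 2, -5] -> [-3, 2]
  drop -5 from [-3, -1, -5] -> [-3, -1]
  satisfied 2 clause(s); 6 remain; assigned so far: [5]
unit clause [-4] forces x4=F; simplify:
  drop 4 from [4, -2] -> [-2]
  satisfied 2 clause(s); 4 remain; assigned so far: [4, 5]
unit clause [-2] forces x2=F; simplify:
  drop 2 from [1, 2] -> [1]
  drop 2 from [-3, 2] -> [-3]
  satisfied 1 clause(s); 3 remain; assigned so far: [2, 4, 5]
unit clause [1] forces x1=T; simplify:
  drop -1 from [-3, -1] -> [-3]
  satisfied 1 clause(s); 2 remain; assigned so far: [1, 2, 4, 5]
unit clause [-3] forces x3=F; simplify:
  satisfied 2 clause(s); 0 remain; assigned so far: [1, 2, 3, 4, 5]

Answer: x1=T x2=F x3=F x4=F x5=T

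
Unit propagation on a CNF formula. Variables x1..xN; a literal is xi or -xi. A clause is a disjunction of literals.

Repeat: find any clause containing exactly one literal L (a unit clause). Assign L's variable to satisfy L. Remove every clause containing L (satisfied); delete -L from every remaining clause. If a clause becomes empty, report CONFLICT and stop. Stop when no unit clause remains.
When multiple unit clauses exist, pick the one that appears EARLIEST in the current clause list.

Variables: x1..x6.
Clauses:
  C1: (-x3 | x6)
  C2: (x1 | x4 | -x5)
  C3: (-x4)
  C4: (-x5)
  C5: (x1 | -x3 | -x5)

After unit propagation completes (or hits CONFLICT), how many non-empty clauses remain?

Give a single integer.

Answer: 1

Derivation:
unit clause [-4] forces x4=F; simplify:
  drop 4 from [1, 4, -5] -> [1, -5]
  satisfied 1 clause(s); 4 remain; assigned so far: [4]
unit clause [-5] forces x5=F; simplify:
  satisfied 3 clause(s); 1 remain; assigned so far: [4, 5]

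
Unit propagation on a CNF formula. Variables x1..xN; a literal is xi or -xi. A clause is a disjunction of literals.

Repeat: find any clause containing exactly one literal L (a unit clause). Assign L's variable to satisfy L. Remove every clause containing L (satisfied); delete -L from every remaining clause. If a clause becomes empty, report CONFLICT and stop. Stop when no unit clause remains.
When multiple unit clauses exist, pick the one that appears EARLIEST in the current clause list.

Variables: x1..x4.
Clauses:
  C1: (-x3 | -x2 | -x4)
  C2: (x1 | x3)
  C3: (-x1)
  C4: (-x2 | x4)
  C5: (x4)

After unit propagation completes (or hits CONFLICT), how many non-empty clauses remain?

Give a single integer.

Answer: 0

Derivation:
unit clause [-1] forces x1=F; simplify:
  drop 1 from [1, 3] -> [3]
  satisfied 1 clause(s); 4 remain; assigned so far: [1]
unit clause [3] forces x3=T; simplify:
  drop -3 from [-3, -2, -4] -> [-2, -4]
  satisfied 1 clause(s); 3 remain; assigned so far: [1, 3]
unit clause [4] forces x4=T; simplify:
  drop -4 from [-2, -4] -> [-2]
  satisfied 2 clause(s); 1 remain; assigned so far: [1, 3, 4]
unit clause [-2] forces x2=F; simplify:
  satisfied 1 clause(s); 0 remain; assigned so far: [1, 2, 3, 4]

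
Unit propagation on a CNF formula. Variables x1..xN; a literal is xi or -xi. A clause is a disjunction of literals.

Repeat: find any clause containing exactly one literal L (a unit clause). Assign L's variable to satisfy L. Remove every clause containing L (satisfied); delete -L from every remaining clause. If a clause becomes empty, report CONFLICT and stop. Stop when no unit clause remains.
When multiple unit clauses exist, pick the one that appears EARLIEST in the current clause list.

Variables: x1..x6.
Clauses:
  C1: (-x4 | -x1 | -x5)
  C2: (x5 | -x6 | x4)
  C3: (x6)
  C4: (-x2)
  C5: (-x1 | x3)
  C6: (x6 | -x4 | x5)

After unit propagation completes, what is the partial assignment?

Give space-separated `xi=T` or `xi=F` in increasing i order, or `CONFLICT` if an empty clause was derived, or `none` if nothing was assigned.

Answer: x2=F x6=T

Derivation:
unit clause [6] forces x6=T; simplify:
  drop -6 from [5, -6, 4] -> [5, 4]
  satisfied 2 clause(s); 4 remain; assigned so far: [6]
unit clause [-2] forces x2=F; simplify:
  satisfied 1 clause(s); 3 remain; assigned so far: [2, 6]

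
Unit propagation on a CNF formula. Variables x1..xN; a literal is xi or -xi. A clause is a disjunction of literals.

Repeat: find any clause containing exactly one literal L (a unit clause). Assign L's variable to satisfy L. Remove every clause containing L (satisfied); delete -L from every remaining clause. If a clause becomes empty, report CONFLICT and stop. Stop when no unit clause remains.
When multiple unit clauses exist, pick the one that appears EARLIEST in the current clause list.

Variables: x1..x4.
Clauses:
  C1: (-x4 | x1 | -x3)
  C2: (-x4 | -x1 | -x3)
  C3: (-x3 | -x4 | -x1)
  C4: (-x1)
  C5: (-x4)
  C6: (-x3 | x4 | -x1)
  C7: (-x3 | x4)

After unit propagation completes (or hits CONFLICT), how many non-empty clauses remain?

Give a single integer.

Answer: 0

Derivation:
unit clause [-1] forces x1=F; simplify:
  drop 1 from [-4, 1, -3] -> [-4, -3]
  satisfied 4 clause(s); 3 remain; assigned so far: [1]
unit clause [-4] forces x4=F; simplify:
  drop 4 from [-3, 4] -> [-3]
  satisfied 2 clause(s); 1 remain; assigned so far: [1, 4]
unit clause [-3] forces x3=F; simplify:
  satisfied 1 clause(s); 0 remain; assigned so far: [1, 3, 4]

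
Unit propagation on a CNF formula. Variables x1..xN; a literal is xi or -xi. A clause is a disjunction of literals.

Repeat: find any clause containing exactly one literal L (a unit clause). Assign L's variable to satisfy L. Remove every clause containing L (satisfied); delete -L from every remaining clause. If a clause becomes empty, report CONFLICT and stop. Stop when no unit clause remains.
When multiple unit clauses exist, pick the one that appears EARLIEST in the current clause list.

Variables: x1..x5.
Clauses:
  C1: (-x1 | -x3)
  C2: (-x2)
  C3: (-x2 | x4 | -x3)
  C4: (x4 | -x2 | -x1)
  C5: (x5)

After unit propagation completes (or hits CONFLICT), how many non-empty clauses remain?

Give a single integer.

unit clause [-2] forces x2=F; simplify:
  satisfied 3 clause(s); 2 remain; assigned so far: [2]
unit clause [5] forces x5=T; simplify:
  satisfied 1 clause(s); 1 remain; assigned so far: [2, 5]

Answer: 1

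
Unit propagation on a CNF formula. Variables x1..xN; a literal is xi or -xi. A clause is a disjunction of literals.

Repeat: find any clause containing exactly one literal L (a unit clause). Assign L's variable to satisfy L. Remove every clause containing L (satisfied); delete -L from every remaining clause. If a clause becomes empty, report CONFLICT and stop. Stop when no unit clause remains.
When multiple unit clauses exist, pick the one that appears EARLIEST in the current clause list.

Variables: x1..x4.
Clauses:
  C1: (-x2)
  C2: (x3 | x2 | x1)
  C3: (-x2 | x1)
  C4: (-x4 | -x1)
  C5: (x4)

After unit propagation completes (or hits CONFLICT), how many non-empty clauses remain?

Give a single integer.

Answer: 0

Derivation:
unit clause [-2] forces x2=F; simplify:
  drop 2 from [3, 2, 1] -> [3, 1]
  satisfied 2 clause(s); 3 remain; assigned so far: [2]
unit clause [4] forces x4=T; simplify:
  drop -4 from [-4, -1] -> [-1]
  satisfied 1 clause(s); 2 remain; assigned so far: [2, 4]
unit clause [-1] forces x1=F; simplify:
  drop 1 from [3, 1] -> [3]
  satisfied 1 clause(s); 1 remain; assigned so far: [1, 2, 4]
unit clause [3] forces x3=T; simplify:
  satisfied 1 clause(s); 0 remain; assigned so far: [1, 2, 3, 4]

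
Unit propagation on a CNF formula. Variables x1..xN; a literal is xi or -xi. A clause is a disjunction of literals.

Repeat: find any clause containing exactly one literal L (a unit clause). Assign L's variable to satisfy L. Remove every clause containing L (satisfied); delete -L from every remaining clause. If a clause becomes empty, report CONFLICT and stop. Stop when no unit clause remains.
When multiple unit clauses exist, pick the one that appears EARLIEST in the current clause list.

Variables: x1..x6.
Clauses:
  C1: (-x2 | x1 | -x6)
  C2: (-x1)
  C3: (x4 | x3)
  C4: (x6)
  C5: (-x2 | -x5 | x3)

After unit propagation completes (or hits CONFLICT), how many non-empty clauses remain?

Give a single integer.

unit clause [-1] forces x1=F; simplify:
  drop 1 from [-2, 1, -6] -> [-2, -6]
  satisfied 1 clause(s); 4 remain; assigned so far: [1]
unit clause [6] forces x6=T; simplify:
  drop -6 from [-2, -6] -> [-2]
  satisfied 1 clause(s); 3 remain; assigned so far: [1, 6]
unit clause [-2] forces x2=F; simplify:
  satisfied 2 clause(s); 1 remain; assigned so far: [1, 2, 6]

Answer: 1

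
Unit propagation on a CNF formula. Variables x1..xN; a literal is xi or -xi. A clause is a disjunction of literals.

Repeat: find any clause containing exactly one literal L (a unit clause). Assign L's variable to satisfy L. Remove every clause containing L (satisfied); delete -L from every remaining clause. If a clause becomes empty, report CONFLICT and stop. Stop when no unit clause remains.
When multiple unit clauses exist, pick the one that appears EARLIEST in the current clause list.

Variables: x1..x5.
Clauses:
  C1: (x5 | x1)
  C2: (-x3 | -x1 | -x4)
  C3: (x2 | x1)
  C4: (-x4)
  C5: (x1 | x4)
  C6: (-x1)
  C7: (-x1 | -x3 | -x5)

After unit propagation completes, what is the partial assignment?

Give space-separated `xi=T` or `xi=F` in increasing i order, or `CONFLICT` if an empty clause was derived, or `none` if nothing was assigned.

Answer: CONFLICT

Derivation:
unit clause [-4] forces x4=F; simplify:
  drop 4 from [1, 4] -> [1]
  satisfied 2 clause(s); 5 remain; assigned so far: [4]
unit clause [1] forces x1=T; simplify:
  drop -1 from [-1] -> [] (empty!)
  drop -1 from [-1, -3, -5] -> [-3, -5]
  satisfied 3 clause(s); 2 remain; assigned so far: [1, 4]
CONFLICT (empty clause)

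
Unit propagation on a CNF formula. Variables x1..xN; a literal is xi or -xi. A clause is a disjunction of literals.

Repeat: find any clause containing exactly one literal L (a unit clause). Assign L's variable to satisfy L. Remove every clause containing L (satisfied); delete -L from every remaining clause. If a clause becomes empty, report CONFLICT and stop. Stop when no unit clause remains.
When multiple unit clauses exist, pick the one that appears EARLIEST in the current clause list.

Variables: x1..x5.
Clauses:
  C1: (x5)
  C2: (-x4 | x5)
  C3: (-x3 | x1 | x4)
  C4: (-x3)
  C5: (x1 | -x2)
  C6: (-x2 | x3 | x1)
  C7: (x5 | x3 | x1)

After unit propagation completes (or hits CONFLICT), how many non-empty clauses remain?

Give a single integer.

unit clause [5] forces x5=T; simplify:
  satisfied 3 clause(s); 4 remain; assigned so far: [5]
unit clause [-3] forces x3=F; simplify:
  drop 3 from [-2, 3, 1] -> [-2, 1]
  satisfied 2 clause(s); 2 remain; assigned so far: [3, 5]

Answer: 2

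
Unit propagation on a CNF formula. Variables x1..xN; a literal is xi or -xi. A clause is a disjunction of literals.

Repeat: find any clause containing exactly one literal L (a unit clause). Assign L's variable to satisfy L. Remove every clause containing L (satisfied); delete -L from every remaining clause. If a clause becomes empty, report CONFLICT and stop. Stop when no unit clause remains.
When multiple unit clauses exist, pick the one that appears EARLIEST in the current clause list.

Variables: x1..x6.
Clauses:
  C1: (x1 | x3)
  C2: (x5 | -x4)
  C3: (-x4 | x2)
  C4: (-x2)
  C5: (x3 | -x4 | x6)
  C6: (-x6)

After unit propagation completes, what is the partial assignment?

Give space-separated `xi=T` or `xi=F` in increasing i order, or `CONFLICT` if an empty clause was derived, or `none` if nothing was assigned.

unit clause [-2] forces x2=F; simplify:
  drop 2 from [-4, 2] -> [-4]
  satisfied 1 clause(s); 5 remain; assigned so far: [2]
unit clause [-4] forces x4=F; simplify:
  satisfied 3 clause(s); 2 remain; assigned so far: [2, 4]
unit clause [-6] forces x6=F; simplify:
  satisfied 1 clause(s); 1 remain; assigned so far: [2, 4, 6]

Answer: x2=F x4=F x6=F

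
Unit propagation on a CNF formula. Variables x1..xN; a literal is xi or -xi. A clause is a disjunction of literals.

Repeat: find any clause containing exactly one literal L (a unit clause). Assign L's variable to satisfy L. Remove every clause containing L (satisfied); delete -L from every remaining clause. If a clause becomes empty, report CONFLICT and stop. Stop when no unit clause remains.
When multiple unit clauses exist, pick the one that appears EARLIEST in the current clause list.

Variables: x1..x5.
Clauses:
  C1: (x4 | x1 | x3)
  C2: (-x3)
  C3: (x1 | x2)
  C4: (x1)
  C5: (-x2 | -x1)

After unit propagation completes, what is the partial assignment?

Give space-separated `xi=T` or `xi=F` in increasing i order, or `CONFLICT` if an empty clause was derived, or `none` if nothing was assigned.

unit clause [-3] forces x3=F; simplify:
  drop 3 from [4, 1, 3] -> [4, 1]
  satisfied 1 clause(s); 4 remain; assigned so far: [3]
unit clause [1] forces x1=T; simplify:
  drop -1 from [-2, -1] -> [-2]
  satisfied 3 clause(s); 1 remain; assigned so far: [1, 3]
unit clause [-2] forces x2=F; simplify:
  satisfied 1 clause(s); 0 remain; assigned so far: [1, 2, 3]

Answer: x1=T x2=F x3=F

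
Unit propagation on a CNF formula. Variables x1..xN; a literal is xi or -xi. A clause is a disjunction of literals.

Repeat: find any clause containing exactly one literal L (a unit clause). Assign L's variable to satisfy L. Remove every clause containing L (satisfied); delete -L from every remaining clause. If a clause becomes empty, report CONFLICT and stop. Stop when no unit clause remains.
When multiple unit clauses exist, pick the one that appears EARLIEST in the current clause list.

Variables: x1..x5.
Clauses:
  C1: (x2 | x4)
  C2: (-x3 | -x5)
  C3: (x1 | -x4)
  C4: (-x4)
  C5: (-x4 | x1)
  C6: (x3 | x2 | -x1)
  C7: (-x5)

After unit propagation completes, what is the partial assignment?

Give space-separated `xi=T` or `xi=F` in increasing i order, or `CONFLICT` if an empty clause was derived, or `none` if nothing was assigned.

unit clause [-4] forces x4=F; simplify:
  drop 4 from [2, 4] -> [2]
  satisfied 3 clause(s); 4 remain; assigned so far: [4]
unit clause [2] forces x2=T; simplify:
  satisfied 2 clause(s); 2 remain; assigned so far: [2, 4]
unit clause [-5] forces x5=F; simplify:
  satisfied 2 clause(s); 0 remain; assigned so far: [2, 4, 5]

Answer: x2=T x4=F x5=F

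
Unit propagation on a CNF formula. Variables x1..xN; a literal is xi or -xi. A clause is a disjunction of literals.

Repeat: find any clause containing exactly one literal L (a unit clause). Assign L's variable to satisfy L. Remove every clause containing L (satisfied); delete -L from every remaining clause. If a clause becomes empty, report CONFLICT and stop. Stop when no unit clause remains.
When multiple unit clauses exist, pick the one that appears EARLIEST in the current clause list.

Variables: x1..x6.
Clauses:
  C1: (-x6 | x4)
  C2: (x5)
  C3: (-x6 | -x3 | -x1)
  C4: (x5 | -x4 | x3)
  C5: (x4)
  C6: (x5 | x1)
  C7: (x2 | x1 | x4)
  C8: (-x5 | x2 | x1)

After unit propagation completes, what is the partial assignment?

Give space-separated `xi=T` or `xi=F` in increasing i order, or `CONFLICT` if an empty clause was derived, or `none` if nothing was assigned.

Answer: x4=T x5=T

Derivation:
unit clause [5] forces x5=T; simplify:
  drop -5 from [-5, 2, 1] -> [2, 1]
  satisfied 3 clause(s); 5 remain; assigned so far: [5]
unit clause [4] forces x4=T; simplify:
  satisfied 3 clause(s); 2 remain; assigned so far: [4, 5]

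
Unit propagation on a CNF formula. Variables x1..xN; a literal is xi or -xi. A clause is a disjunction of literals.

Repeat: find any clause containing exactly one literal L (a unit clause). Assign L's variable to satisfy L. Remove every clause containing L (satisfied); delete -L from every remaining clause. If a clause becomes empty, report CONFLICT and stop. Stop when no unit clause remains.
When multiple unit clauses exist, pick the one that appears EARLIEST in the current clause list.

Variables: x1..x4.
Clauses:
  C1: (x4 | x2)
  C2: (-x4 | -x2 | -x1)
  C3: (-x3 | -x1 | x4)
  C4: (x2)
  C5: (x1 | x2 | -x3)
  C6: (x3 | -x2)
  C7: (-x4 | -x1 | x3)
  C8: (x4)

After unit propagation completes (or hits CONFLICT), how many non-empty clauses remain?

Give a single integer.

unit clause [2] forces x2=T; simplify:
  drop -2 from [-4, -2, -1] -> [-4, -1]
  drop -2 from [3, -2] -> [3]
  satisfied 3 clause(s); 5 remain; assigned so far: [2]
unit clause [3] forces x3=T; simplify:
  drop -3 from [-3, -1, 4] -> [-1, 4]
  satisfied 2 clause(s); 3 remain; assigned so far: [2, 3]
unit clause [4] forces x4=T; simplify:
  drop -4 from [-4, -1] -> [-1]
  satisfied 2 clause(s); 1 remain; assigned so far: [2, 3, 4]
unit clause [-1] forces x1=F; simplify:
  satisfied 1 clause(s); 0 remain; assigned so far: [1, 2, 3, 4]

Answer: 0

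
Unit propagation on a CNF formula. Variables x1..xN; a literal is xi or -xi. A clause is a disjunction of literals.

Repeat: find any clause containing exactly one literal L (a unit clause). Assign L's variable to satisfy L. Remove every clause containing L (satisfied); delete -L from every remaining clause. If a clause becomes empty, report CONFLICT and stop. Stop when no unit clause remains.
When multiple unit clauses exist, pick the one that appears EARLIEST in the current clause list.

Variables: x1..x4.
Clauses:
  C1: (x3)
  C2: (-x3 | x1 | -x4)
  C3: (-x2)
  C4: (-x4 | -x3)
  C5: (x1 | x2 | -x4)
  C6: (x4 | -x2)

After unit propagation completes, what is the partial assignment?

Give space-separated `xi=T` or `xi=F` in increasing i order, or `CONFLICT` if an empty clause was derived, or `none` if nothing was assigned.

unit clause [3] forces x3=T; simplify:
  drop -3 from [-3, 1, -4] -> [1, -4]
  drop -3 from [-4, -3] -> [-4]
  satisfied 1 clause(s); 5 remain; assigned so far: [3]
unit clause [-2] forces x2=F; simplify:
  drop 2 from [1, 2, -4] -> [1, -4]
  satisfied 2 clause(s); 3 remain; assigned so far: [2, 3]
unit clause [-4] forces x4=F; simplify:
  satisfied 3 clause(s); 0 remain; assigned so far: [2, 3, 4]

Answer: x2=F x3=T x4=F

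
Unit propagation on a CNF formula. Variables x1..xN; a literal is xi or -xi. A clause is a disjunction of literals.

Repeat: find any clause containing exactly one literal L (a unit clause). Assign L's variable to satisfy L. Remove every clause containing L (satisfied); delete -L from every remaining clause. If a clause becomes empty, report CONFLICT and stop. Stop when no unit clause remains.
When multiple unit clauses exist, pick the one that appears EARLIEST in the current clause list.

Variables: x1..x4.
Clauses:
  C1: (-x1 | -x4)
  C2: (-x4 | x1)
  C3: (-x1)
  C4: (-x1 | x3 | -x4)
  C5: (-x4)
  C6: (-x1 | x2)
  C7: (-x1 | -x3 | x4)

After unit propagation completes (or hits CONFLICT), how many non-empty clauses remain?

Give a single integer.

unit clause [-1] forces x1=F; simplify:
  drop 1 from [-4, 1] -> [-4]
  satisfied 5 clause(s); 2 remain; assigned so far: [1]
unit clause [-4] forces x4=F; simplify:
  satisfied 2 clause(s); 0 remain; assigned so far: [1, 4]

Answer: 0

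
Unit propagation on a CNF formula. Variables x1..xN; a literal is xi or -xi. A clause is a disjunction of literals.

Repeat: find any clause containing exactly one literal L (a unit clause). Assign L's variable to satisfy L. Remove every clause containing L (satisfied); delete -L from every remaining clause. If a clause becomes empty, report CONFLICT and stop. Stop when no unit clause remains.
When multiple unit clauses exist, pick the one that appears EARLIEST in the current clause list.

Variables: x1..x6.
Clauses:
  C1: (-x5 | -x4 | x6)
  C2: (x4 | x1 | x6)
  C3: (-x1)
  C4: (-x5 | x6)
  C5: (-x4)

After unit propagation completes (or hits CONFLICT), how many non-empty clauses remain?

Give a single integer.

Answer: 0

Derivation:
unit clause [-1] forces x1=F; simplify:
  drop 1 from [4, 1, 6] -> [4, 6]
  satisfied 1 clause(s); 4 remain; assigned so far: [1]
unit clause [-4] forces x4=F; simplify:
  drop 4 from [4, 6] -> [6]
  satisfied 2 clause(s); 2 remain; assigned so far: [1, 4]
unit clause [6] forces x6=T; simplify:
  satisfied 2 clause(s); 0 remain; assigned so far: [1, 4, 6]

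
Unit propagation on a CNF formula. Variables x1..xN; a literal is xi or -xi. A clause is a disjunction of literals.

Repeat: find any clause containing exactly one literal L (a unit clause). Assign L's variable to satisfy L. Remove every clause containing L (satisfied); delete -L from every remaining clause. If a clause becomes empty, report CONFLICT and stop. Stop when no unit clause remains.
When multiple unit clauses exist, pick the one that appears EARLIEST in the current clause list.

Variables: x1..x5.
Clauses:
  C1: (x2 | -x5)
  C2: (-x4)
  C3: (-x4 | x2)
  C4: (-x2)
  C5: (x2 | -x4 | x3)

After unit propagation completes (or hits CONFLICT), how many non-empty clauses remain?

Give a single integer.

Answer: 0

Derivation:
unit clause [-4] forces x4=F; simplify:
  satisfied 3 clause(s); 2 remain; assigned so far: [4]
unit clause [-2] forces x2=F; simplify:
  drop 2 from [2, -5] -> [-5]
  satisfied 1 clause(s); 1 remain; assigned so far: [2, 4]
unit clause [-5] forces x5=F; simplify:
  satisfied 1 clause(s); 0 remain; assigned so far: [2, 4, 5]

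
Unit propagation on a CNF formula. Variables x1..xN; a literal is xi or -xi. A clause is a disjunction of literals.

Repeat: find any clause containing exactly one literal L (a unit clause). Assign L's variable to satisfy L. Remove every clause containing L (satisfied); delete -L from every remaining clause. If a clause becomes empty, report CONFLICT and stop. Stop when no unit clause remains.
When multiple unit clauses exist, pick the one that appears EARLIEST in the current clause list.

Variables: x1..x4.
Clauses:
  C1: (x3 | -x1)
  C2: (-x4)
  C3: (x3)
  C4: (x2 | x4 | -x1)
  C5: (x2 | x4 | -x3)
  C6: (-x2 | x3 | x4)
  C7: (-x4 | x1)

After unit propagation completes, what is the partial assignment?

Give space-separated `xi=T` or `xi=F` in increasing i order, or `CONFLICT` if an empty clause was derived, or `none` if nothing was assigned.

Answer: x2=T x3=T x4=F

Derivation:
unit clause [-4] forces x4=F; simplify:
  drop 4 from [2, 4, -1] -> [2, -1]
  drop 4 from [2, 4, -3] -> [2, -3]
  drop 4 from [-2, 3, 4] -> [-2, 3]
  satisfied 2 clause(s); 5 remain; assigned so far: [4]
unit clause [3] forces x3=T; simplify:
  drop -3 from [2, -3] -> [2]
  satisfied 3 clause(s); 2 remain; assigned so far: [3, 4]
unit clause [2] forces x2=T; simplify:
  satisfied 2 clause(s); 0 remain; assigned so far: [2, 3, 4]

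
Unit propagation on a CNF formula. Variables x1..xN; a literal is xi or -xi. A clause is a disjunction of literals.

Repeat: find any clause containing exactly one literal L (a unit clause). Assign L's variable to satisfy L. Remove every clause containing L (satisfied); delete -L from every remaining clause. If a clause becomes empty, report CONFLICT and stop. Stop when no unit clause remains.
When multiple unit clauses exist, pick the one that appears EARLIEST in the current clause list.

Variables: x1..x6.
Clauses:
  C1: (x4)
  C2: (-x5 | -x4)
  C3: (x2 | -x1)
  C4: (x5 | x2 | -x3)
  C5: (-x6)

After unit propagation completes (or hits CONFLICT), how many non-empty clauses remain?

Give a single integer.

unit clause [4] forces x4=T; simplify:
  drop -4 from [-5, -4] -> [-5]
  satisfied 1 clause(s); 4 remain; assigned so far: [4]
unit clause [-5] forces x5=F; simplify:
  drop 5 from [5, 2, -3] -> [2, -3]
  satisfied 1 clause(s); 3 remain; assigned so far: [4, 5]
unit clause [-6] forces x6=F; simplify:
  satisfied 1 clause(s); 2 remain; assigned so far: [4, 5, 6]

Answer: 2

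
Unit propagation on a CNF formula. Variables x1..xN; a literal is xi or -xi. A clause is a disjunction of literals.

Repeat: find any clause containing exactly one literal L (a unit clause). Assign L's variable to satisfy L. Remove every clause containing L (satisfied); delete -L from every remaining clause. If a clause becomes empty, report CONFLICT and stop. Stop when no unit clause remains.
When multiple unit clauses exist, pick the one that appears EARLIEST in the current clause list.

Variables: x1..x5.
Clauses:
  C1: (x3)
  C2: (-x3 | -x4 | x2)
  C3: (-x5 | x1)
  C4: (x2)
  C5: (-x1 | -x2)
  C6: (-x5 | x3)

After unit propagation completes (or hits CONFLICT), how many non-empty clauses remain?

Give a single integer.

unit clause [3] forces x3=T; simplify:
  drop -3 from [-3, -4, 2] -> [-4, 2]
  satisfied 2 clause(s); 4 remain; assigned so far: [3]
unit clause [2] forces x2=T; simplify:
  drop -2 from [-1, -2] -> [-1]
  satisfied 2 clause(s); 2 remain; assigned so far: [2, 3]
unit clause [-1] forces x1=F; simplify:
  drop 1 from [-5, 1] -> [-5]
  satisfied 1 clause(s); 1 remain; assigned so far: [1, 2, 3]
unit clause [-5] forces x5=F; simplify:
  satisfied 1 clause(s); 0 remain; assigned so far: [1, 2, 3, 5]

Answer: 0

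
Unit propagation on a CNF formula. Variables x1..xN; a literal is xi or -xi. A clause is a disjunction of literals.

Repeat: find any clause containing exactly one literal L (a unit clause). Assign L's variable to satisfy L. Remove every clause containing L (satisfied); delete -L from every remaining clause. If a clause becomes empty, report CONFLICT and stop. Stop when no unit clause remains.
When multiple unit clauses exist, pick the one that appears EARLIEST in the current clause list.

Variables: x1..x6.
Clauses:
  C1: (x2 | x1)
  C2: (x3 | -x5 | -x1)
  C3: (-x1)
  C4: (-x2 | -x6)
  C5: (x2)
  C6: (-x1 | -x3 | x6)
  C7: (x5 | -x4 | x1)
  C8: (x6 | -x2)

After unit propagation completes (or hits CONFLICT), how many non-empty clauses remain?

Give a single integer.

Answer: 1

Derivation:
unit clause [-1] forces x1=F; simplify:
  drop 1 from [2, 1] -> [2]
  drop 1 from [5, -4, 1] -> [5, -4]
  satisfied 3 clause(s); 5 remain; assigned so far: [1]
unit clause [2] forces x2=T; simplify:
  drop -2 from [-2, -6] -> [-6]
  drop -2 from [6, -2] -> [6]
  satisfied 2 clause(s); 3 remain; assigned so far: [1, 2]
unit clause [-6] forces x6=F; simplify:
  drop 6 from [6] -> [] (empty!)
  satisfied 1 clause(s); 2 remain; assigned so far: [1, 2, 6]
CONFLICT (empty clause)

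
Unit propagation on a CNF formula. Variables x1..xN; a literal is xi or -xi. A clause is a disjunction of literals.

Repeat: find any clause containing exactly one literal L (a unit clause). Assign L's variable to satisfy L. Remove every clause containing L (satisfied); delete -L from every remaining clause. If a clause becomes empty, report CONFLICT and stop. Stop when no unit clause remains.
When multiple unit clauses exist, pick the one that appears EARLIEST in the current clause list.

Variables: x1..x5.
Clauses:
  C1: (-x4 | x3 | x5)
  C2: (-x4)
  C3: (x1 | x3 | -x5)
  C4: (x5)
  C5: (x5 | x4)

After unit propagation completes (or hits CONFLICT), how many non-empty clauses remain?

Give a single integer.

Answer: 1

Derivation:
unit clause [-4] forces x4=F; simplify:
  drop 4 from [5, 4] -> [5]
  satisfied 2 clause(s); 3 remain; assigned so far: [4]
unit clause [5] forces x5=T; simplify:
  drop -5 from [1, 3, -5] -> [1, 3]
  satisfied 2 clause(s); 1 remain; assigned so far: [4, 5]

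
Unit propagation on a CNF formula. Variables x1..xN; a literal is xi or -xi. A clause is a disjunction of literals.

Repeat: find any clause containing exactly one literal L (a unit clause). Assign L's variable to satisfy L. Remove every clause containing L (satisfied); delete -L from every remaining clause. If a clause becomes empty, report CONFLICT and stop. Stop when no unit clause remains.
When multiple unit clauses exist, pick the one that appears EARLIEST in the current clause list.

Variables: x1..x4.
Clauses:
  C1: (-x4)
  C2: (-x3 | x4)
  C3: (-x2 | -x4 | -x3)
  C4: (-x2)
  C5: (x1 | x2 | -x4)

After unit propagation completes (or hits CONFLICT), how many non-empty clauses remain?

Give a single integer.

unit clause [-4] forces x4=F; simplify:
  drop 4 from [-3, 4] -> [-3]
  satisfied 3 clause(s); 2 remain; assigned so far: [4]
unit clause [-3] forces x3=F; simplify:
  satisfied 1 clause(s); 1 remain; assigned so far: [3, 4]
unit clause [-2] forces x2=F; simplify:
  satisfied 1 clause(s); 0 remain; assigned so far: [2, 3, 4]

Answer: 0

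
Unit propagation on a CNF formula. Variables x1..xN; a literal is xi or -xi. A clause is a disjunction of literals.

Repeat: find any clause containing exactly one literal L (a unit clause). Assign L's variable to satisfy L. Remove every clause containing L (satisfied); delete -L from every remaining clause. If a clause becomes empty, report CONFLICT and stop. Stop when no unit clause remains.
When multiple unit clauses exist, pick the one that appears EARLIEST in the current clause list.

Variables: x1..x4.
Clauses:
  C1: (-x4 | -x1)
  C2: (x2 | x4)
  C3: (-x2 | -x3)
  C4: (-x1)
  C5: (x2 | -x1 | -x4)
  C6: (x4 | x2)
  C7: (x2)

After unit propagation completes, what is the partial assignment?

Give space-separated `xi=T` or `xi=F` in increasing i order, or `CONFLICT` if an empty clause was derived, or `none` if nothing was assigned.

Answer: x1=F x2=T x3=F

Derivation:
unit clause [-1] forces x1=F; simplify:
  satisfied 3 clause(s); 4 remain; assigned so far: [1]
unit clause [2] forces x2=T; simplify:
  drop -2 from [-2, -3] -> [-3]
  satisfied 3 clause(s); 1 remain; assigned so far: [1, 2]
unit clause [-3] forces x3=F; simplify:
  satisfied 1 clause(s); 0 remain; assigned so far: [1, 2, 3]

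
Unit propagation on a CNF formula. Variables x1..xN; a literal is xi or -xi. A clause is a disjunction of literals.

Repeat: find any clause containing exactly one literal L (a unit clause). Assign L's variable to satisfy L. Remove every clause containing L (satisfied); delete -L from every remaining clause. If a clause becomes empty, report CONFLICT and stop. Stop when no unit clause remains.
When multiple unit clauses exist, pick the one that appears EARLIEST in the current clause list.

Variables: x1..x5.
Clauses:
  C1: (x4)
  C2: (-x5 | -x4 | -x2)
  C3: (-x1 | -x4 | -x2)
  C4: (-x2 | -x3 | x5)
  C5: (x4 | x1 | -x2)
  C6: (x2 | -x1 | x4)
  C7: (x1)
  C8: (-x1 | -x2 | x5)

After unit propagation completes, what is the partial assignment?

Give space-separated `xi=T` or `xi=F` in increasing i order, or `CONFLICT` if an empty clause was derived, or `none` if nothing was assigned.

unit clause [4] forces x4=T; simplify:
  drop -4 from [-5, -4, -2] -> [-5, -2]
  drop -4 from [-1, -4, -2] -> [-1, -2]
  satisfied 3 clause(s); 5 remain; assigned so far: [4]
unit clause [1] forces x1=T; simplify:
  drop -1 from [-1, -2] -> [-2]
  drop -1 from [-1, -2, 5] -> [-2, 5]
  satisfied 1 clause(s); 4 remain; assigned so far: [1, 4]
unit clause [-2] forces x2=F; simplify:
  satisfied 4 clause(s); 0 remain; assigned so far: [1, 2, 4]

Answer: x1=T x2=F x4=T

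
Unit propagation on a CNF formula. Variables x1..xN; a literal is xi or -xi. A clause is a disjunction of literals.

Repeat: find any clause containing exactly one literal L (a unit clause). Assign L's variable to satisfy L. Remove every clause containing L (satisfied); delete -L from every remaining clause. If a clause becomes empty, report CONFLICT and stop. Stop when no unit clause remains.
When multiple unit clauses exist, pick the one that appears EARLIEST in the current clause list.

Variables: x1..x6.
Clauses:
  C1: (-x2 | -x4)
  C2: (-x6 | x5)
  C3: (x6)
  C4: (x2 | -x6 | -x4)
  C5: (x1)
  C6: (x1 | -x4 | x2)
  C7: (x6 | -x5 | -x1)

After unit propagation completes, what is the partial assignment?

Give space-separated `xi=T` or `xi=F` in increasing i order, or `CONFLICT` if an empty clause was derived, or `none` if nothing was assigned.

Answer: x1=T x5=T x6=T

Derivation:
unit clause [6] forces x6=T; simplify:
  drop -6 from [-6, 5] -> [5]
  drop -6 from [2, -6, -4] -> [2, -4]
  satisfied 2 clause(s); 5 remain; assigned so far: [6]
unit clause [5] forces x5=T; simplify:
  satisfied 1 clause(s); 4 remain; assigned so far: [5, 6]
unit clause [1] forces x1=T; simplify:
  satisfied 2 clause(s); 2 remain; assigned so far: [1, 5, 6]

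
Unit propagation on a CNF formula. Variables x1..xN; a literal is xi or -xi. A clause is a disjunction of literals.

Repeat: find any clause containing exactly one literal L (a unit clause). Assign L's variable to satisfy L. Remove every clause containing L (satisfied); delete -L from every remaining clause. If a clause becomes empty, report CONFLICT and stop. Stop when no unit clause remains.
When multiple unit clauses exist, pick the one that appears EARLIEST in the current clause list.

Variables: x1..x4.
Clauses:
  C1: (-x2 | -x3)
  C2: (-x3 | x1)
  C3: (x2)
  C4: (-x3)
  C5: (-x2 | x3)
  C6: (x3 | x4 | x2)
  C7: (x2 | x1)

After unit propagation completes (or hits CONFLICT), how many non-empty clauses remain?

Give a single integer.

Answer: 0

Derivation:
unit clause [2] forces x2=T; simplify:
  drop -2 from [-2, -3] -> [-3]
  drop -2 from [-2, 3] -> [3]
  satisfied 3 clause(s); 4 remain; assigned so far: [2]
unit clause [-3] forces x3=F; simplify:
  drop 3 from [3] -> [] (empty!)
  satisfied 3 clause(s); 1 remain; assigned so far: [2, 3]
CONFLICT (empty clause)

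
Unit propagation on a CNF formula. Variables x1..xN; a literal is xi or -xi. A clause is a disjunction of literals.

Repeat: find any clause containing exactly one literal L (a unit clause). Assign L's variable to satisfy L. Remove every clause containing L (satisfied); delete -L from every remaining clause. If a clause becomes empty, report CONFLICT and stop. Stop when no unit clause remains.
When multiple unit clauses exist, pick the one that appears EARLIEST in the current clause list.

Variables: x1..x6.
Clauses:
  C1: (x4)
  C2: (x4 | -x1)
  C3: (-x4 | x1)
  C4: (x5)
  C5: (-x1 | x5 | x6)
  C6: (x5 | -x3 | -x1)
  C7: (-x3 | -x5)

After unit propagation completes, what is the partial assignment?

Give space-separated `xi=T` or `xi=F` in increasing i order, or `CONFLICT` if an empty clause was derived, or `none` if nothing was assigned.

unit clause [4] forces x4=T; simplify:
  drop -4 from [-4, 1] -> [1]
  satisfied 2 clause(s); 5 remain; assigned so far: [4]
unit clause [1] forces x1=T; simplify:
  drop -1 from [-1, 5, 6] -> [5, 6]
  drop -1 from [5, -3, -1] -> [5, -3]
  satisfied 1 clause(s); 4 remain; assigned so far: [1, 4]
unit clause [5] forces x5=T; simplify:
  drop -5 from [-3, -5] -> [-3]
  satisfied 3 clause(s); 1 remain; assigned so far: [1, 4, 5]
unit clause [-3] forces x3=F; simplify:
  satisfied 1 clause(s); 0 remain; assigned so far: [1, 3, 4, 5]

Answer: x1=T x3=F x4=T x5=T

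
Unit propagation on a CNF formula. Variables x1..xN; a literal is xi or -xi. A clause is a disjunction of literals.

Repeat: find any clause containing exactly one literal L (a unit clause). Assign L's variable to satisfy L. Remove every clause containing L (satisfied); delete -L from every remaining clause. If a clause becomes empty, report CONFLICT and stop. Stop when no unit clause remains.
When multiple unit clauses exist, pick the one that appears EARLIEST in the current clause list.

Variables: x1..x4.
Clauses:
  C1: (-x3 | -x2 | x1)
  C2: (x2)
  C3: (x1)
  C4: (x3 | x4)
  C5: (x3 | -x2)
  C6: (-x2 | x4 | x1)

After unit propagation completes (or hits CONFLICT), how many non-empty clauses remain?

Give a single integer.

unit clause [2] forces x2=T; simplify:
  drop -2 from [-3, -2, 1] -> [-3, 1]
  drop -2 from [3, -2] -> [3]
  drop -2 from [-2, 4, 1] -> [4, 1]
  satisfied 1 clause(s); 5 remain; assigned so far: [2]
unit clause [1] forces x1=T; simplify:
  satisfied 3 clause(s); 2 remain; assigned so far: [1, 2]
unit clause [3] forces x3=T; simplify:
  satisfied 2 clause(s); 0 remain; assigned so far: [1, 2, 3]

Answer: 0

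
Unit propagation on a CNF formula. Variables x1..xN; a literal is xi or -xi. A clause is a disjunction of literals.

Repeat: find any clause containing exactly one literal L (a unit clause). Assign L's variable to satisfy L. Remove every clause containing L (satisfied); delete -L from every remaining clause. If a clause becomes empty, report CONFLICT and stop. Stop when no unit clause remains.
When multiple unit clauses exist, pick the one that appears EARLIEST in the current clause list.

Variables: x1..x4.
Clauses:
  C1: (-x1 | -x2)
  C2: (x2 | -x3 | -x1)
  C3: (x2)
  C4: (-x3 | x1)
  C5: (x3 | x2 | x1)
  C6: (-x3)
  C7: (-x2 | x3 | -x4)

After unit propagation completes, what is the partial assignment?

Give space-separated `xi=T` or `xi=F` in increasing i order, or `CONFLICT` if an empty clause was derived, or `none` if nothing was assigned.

unit clause [2] forces x2=T; simplify:
  drop -2 from [-1, -2] -> [-1]
  drop -2 from [-2, 3, -4] -> [3, -4]
  satisfied 3 clause(s); 4 remain; assigned so far: [2]
unit clause [-1] forces x1=F; simplify:
  drop 1 from [-3, 1] -> [-3]
  satisfied 1 clause(s); 3 remain; assigned so far: [1, 2]
unit clause [-3] forces x3=F; simplify:
  drop 3 from [3, -4] -> [-4]
  satisfied 2 clause(s); 1 remain; assigned so far: [1, 2, 3]
unit clause [-4] forces x4=F; simplify:
  satisfied 1 clause(s); 0 remain; assigned so far: [1, 2, 3, 4]

Answer: x1=F x2=T x3=F x4=F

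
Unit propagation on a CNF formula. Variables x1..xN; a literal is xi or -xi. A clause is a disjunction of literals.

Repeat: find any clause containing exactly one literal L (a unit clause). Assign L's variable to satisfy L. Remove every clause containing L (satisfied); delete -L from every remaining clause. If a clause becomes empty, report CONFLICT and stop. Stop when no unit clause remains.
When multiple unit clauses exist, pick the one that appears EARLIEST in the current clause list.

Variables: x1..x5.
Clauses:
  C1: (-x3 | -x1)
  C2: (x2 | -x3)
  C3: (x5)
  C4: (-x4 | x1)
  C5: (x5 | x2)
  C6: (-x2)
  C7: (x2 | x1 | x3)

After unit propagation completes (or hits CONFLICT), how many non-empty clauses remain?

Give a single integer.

unit clause [5] forces x5=T; simplify:
  satisfied 2 clause(s); 5 remain; assigned so far: [5]
unit clause [-2] forces x2=F; simplify:
  drop 2 from [2, -3] -> [-3]
  drop 2 from [2, 1, 3] -> [1, 3]
  satisfied 1 clause(s); 4 remain; assigned so far: [2, 5]
unit clause [-3] forces x3=F; simplify:
  drop 3 from [1, 3] -> [1]
  satisfied 2 clause(s); 2 remain; assigned so far: [2, 3, 5]
unit clause [1] forces x1=T; simplify:
  satisfied 2 clause(s); 0 remain; assigned so far: [1, 2, 3, 5]

Answer: 0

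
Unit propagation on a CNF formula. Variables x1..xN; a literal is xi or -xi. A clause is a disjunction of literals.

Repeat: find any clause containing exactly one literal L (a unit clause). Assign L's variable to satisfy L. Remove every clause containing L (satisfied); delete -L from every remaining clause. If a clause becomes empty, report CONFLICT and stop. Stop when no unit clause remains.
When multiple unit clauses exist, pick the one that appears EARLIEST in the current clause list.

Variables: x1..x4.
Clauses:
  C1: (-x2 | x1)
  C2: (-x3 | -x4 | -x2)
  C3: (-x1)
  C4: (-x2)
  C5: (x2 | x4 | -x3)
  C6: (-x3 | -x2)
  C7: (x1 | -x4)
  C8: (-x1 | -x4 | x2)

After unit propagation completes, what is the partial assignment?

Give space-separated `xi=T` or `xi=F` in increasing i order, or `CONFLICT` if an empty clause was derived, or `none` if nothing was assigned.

Answer: x1=F x2=F x3=F x4=F

Derivation:
unit clause [-1] forces x1=F; simplify:
  drop 1 from [-2, 1] -> [-2]
  drop 1 from [1, -4] -> [-4]
  satisfied 2 clause(s); 6 remain; assigned so far: [1]
unit clause [-2] forces x2=F; simplify:
  drop 2 from [2, 4, -3] -> [4, -3]
  satisfied 4 clause(s); 2 remain; assigned so far: [1, 2]
unit clause [-4] forces x4=F; simplify:
  drop 4 from [4, -3] -> [-3]
  satisfied 1 clause(s); 1 remain; assigned so far: [1, 2, 4]
unit clause [-3] forces x3=F; simplify:
  satisfied 1 clause(s); 0 remain; assigned so far: [1, 2, 3, 4]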